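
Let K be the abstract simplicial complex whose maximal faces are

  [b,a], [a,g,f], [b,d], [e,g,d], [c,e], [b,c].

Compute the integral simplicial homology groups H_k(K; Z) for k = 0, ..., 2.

H_0 ≅ Z,  H_1 ≅ Z^2,  H_2 = 0.

Take the total order a < b < c < d < e < f < g on the vertex set. Then K (dimension 2) consists of the simplices:

  0-simplices (7): a, b, c, d, e, f, g
  1-simplices (10): ab, af, ag, bc, bd, ce, de, dg, eg, fg
  2-simplices (2): afg, deg

giving chain groups C_0 ≅ Z^7, C_1 ≅ Z^10, C_2 ≅ Z^2.

The boundary map ∂_1: C_1 → C_0 sends each edge [p,q] (with p < q) to q − p.
This gives a 7×10 integer matrix of rank 6; reducing to Smith normal form yields diagonal entries (1,1,1,1,1,1).

∂_2: C_2 → C_1 maps a triangle to the signed sum of its edges. For instance
  ∂deg = eg − dg + de,
  ∂afg = fg − ag + af.
The resulting 10×2 matrix has rank 2, and its Smith normal form has invariant factors (1,1).

Computing H_k = (kernel of ∂_k) / (image of ∂_{k+1}):

  H_0: rank C_0 − rank ∂_1 = 7 − 6 = 1, and the invariant factors of ∂_1 are all 1, so H_0 ≅ Z.
  H_1: rank ker ∂_1 − rank ∂_2 = (10 − 6) − 2 = 2, and the invariant factors of ∂_2 are all 1, so H_1 ≅ Z^2.
  H_2: rank ker ∂_2 − rank ∂_3 = (2 − 2) − 0 = 0, and there is no ∂_3, so H_2 ≅ 0.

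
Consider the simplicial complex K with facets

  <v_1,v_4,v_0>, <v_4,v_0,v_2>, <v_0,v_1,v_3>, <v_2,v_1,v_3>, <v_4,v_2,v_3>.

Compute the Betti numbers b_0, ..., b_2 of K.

b_0 = 1, b_1 = 1, b_2 = 0.

Fix the vertex order v_0 < v_1 < v_2 < v_3 < v_4 and write every simplex with vertices in increasing order. Then dim K = 2 and the simplices of K are:

  0-simplices (5): [v_0], [v_1], [v_2], [v_3], [v_4]
  1-simplices (10): [v_0,v_1], [v_0,v_2], [v_0,v_3], [v_0,v_4], [v_1,v_2], [v_1,v_3], [v_1,v_4], [v_2,v_3], [v_2,v_4], [v_3,v_4]
  2-simplices (5): [v_0,v_1,v_3], [v_0,v_1,v_4], [v_0,v_2,v_4], [v_1,v_2,v_3], [v_2,v_3,v_4]

so the chain groups are C_0 ≅ Z^5, C_1 ≅ Z^10, C_2 ≅ Z^5.

∂_1: C_1 → C_0 maps an edge to its endpoints' difference, ∂[p,q] = q − p.
The resulting 5×10 matrix has rank 4, and its Smith normal form has invariant factors (1,1,1,1).

The boundary map ∂_2: C_2 → C_1 maps a triangle to the signed sum of its edges. For instance
  ∂[v_0,v_1,v_3] = [v_1,v_3] − [v_0,v_3] + [v_0,v_1],
  ∂[v_0,v_2,v_4] = [v_2,v_4] − [v_0,v_4] + [v_0,v_2].
As a 10×5 matrix over Z this has rank 5, with invariant factors (1,1,1,1,1).

Reading off H_k = ker ∂_k / im ∂_{k+1}:

  H_0: rank C_0 − rank ∂_1 = 5 − 4 = 1, and the invariant factors of ∂_1 are all 1, so H_0 ≅ Z.
  H_1: rank ker ∂_1 − rank ∂_2 = (10 − 4) − 5 = 1, and the invariant factors of ∂_2 are all 1, so H_1 ≅ Z.
  H_2: rank ker ∂_2 − rank ∂_3 = (5 − 5) − 0 = 0, and there is no ∂_3, so H_2 ≅ 0.

As a check, the Euler characteristic is 5 − 10 + 5 = 0, which agrees with 1 − 1 + 0 = 0.
(K is a triangulation of the Möbius band.)

Hence the Betti numbers are b_0 = 1, b_1 = 1, b_2 = 0.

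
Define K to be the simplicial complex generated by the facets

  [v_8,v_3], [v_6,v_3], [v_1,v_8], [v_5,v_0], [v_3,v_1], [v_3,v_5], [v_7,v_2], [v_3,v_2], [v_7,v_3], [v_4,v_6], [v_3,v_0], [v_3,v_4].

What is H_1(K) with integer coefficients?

H_1 ≅ Z^4.

Take the total order v_0 < v_1 < v_2 < v_3 < v_4 < v_5 < v_6 < v_7 < v_8 on the vertex set. Then K (dimension 1) consists of the simplices:

  0-simplices (9): [v_0], [v_1], [v_2], [v_3], [v_4], [v_5], [v_6], [v_7], [v_8]
  1-simplices (12): [v_0,v_3], [v_0,v_5], [v_1,v_3], [v_1,v_8], [v_2,v_3], [v_2,v_7], [v_3,v_4], [v_3,v_5], [v_3,v_6], [v_3,v_7], [v_3,v_8], [v_4,v_6]

so the chain groups are C_0 ≅ Z^9, C_1 ≅ Z^12.

Boundary ∂_1: C_1 → C_0 maps an edge to its endpoints' difference, ∂[p,q] = q − p. For instance
  ∂[v_2,v_3] = [v_3] − [v_2].
This gives a 9×12 integer matrix of rank 8; reducing to Smith normal form yields diagonal entries (1,1,1,1,1,1,1,1).

Now H_k = ker ∂_k / im ∂_{k+1}, so:

  H_1: rank ker ∂_1 − rank ∂_2 = (12 − 8) − 0 = 4, and there is no ∂_2, so H_1 ≅ Z^4.

(K is a triangulation of a wedge of 4 circles.)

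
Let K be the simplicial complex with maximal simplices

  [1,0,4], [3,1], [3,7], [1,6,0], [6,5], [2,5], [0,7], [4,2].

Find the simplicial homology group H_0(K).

H_0 = Z.

Fix the vertex order 0 < 1 < 2 < 3 < 4 < 5 < 6 < 7 and write every simplex with vertices in increasing order. Then dim K = 2 and the simplices of K are:

  0-simplices (8): [0], [1], [2], [3], [4], [5], [6], [7]
  1-simplices (11): [0,1], [0,4], [0,6], [0,7], [1,3], [1,4], [1,6], [2,4], [2,5], [3,7], [5,6]
  2-simplices (2): [0,1,4], [0,1,6]

Hence C_0 ≅ Z^8, C_1 ≅ Z^11, C_2 ≅ Z^2.

∂_1: C_1 → C_0 maps an edge to its endpoints' difference, ∂[p,q] = q − p. For instance
  ∂[1,4] = [4] − [1].
As a 8×11 matrix over Z this has rank 7, with invariant factors (1,1,1,1,1,1,1).

∂_2: C_2 → C_1 acts by ∂[p,q,r] = [q,r] − [p,r] + [p,q]. For instance
  ∂[0,1,4] = [1,4] − [0,4] + [0,1],
  ∂[0,1,6] = [1,6] − [0,6] + [0,1].
As a 11×2 matrix over Z this has rank 2, with invariant factors (1,1).

Reading off H_k = ker ∂_k / im ∂_{k+1}:

  H_0: rank C_0 − rank ∂_1 = 8 − 7 = 1, and the invariant factors of ∂_1 are all 1, so H_0 ≅ Z.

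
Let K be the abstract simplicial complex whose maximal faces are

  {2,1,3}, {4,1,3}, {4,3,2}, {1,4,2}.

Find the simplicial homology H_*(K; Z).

Order the vertices as 1 < 2 < 3 < 4. Listing each simplex with vertices in this order, K has dimension 2 with simplices:

  0-simplices (4): [1], [2], [3], [4]
  1-simplices (6): [1,2], [1,3], [1,4], [2,3], [2,4], [3,4]
  2-simplices (4): [1,2,3], [1,2,4], [1,3,4], [2,3,4]

giving chain groups C_0 ≅ Z^4, C_1 ≅ Z^6, C_2 ≅ Z^4.

Boundary ∂_1: C_1 → C_0 is given by ∂[p,q] = [q] − [p]. For instance
  ∂[3,4] = [4] − [3].
As a 4×6 matrix over Z this has rank 3, with invariant factors (1,1,1).

∂_2: C_2 → C_1 acts by ∂[p,q,r] = [q,r] − [p,r] + [p,q]. For instance
  ∂[1,2,3] = [2,3] − [1,3] + [1,2],
  ∂[1,2,4] = [2,4] − [1,4] + [1,2].
The 6×4 boundary matrix has rank 3 and Smith normal form diag(1,1,1).

Computing H_k = (kernel of ∂_k) / (image of ∂_{k+1}):

  H_0: rank C_0 − rank ∂_1 = 4 − 3 = 1, and the invariant factors of ∂_1 are all 1, so H_0 ≅ Z.
  H_1: rank ker ∂_1 − rank ∂_2 = (6 − 3) − 3 = 0, and the invariant factors of ∂_2 are all 1, so H_1 ≅ 0.
  H_2: rank ker ∂_2 − rank ∂_3 = (4 − 3) − 0 = 1, and there is no ∂_3, so H_2 ≅ Z.

As a check, the Euler characteristic is 4 − 6 + 4 = 2, which agrees with 1 − 0 + 1 = 2.

H_0 = Z,  H_1 = 0,  H_2 = Z.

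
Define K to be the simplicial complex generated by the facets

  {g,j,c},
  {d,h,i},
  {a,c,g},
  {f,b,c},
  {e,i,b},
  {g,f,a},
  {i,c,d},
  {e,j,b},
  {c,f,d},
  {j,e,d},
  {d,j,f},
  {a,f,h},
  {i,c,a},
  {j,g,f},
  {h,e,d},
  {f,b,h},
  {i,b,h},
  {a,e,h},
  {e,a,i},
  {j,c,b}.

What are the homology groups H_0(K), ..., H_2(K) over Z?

K has 10 vertices, 30 edges, 20 triangles.
rank ∂_0 = 0, rank ∂_1 = 9 ⇒ b_0 = 10 − 0 − 9 = 1; all invariant factors of ∂_1 are 1 so no torsion. So H_0 = Z.
rank ∂_1 = 9, rank ∂_2 = 20 ⇒ b_1 = 30 − 9 − 20 = 1; ∂_2 has invariant factor(s) [2] giving torsion. So H_1 = Z ⊕ Z/2.
rank ∂_2 = 20, rank ∂_3 = 0 ⇒ b_2 = 20 − 20 − 0 = 0. So H_2 = 0.

H_0 ≅ Z,  H_1 ≅ Z ⊕ Z/2,  H_2 = 0.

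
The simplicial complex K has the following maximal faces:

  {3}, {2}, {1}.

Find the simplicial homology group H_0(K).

H_0 = Z^3.

We work with the vertex ordering 1 < 2 < 3. The simplices of K, each written with vertices in increasing order, are:

  0-simplices (3): [1], [2], [3]

Hence C_0 ≅ Z^3.

Reading off H_k = ker ∂_k / im ∂_{k+1}:

  H_0: rank C_0 − rank ∂_1 = 3 − 0 = 3, and there is no ∂_1, so H_0 = Z^3.

(K is a triangulation of a set of 3 points.)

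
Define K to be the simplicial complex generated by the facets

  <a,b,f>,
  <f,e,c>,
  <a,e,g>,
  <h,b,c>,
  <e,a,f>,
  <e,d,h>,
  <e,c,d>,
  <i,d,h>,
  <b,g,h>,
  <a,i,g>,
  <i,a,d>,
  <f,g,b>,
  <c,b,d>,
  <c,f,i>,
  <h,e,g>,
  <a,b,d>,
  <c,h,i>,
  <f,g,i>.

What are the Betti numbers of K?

b_0 = 1, b_1 = 1, b_2 = 0.

Fix the vertex order a < b < c < d < e < f < g < h < i and write every simplex with vertices in increasing order. Then dim K = 2 and the simplices of K are:

  0-simplices (9): a, b, c, d, e, f, g, h, i
  1-simplices (27): ab, ad, ae, af, ag, ai, bc, bd, bf, bg, bh, cd, ce, cf, ch, ci, de, dh, di, ef, eg, eh, fg, fi, gh, gi, hi
  2-simplices (18): abd, abf, adi, aef, aeg, agi, bcd, bch, bfg, bgh, cde, cef, cfi, chi, deh, dhi, egh, fgi

giving chain groups C_0 ≅ Z^9, C_1 ≅ Z^27, C_2 ≅ Z^18.

The boundary map ∂_1: C_1 → C_0 is given by ∂[p,q] = [q] − [p].
The 9×27 boundary matrix has rank 8 and Smith normal form diag(1,1,1,1,1,1,1,1).

The boundary map ∂_2: C_2 → C_1 sends each 2-simplex [p,q,r] to [q,r] − [p,r] + [p,q]. For instance
  ∂abd = bd − ad + ab,
  ∂cfi = fi − ci + cf.
As a 27×18 matrix over Z this has rank 18, with invariant factors (1,1,1,1,1,1,1,1,1,1,1,1,1,1,1,1,1,2).

From H_k ≅ ker(∂_k) / im(∂_{k+1}) we obtain:

  H_0: rank C_0 − rank ∂_1 = 9 − 8 = 1, and the invariant factors of ∂_1 are all 1, so H_0 = Z.
  H_1: rank ker ∂_1 − rank ∂_2 = (27 − 8) − 18 = 1, and ∂_2 has invariant factor 2 > 1, so H_1 = Z ⊕ Z/2Z.
  H_2: rank ker ∂_2 − rank ∂_3 = (18 − 18) − 0 = 0, and there is no ∂_3, so H_2 = 0.

(K is a triangulation of the Klein bottle.)

Hence the Betti numbers are b_0 = 1, b_1 = 1, b_2 = 0.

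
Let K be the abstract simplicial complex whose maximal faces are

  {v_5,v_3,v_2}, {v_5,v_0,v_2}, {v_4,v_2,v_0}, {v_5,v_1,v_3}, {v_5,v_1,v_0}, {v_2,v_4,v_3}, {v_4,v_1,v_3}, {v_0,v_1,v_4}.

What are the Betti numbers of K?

Order the vertices as v_0 < v_1 < v_2 < v_3 < v_4 < v_5. Listing each simplex with vertices in this order, K has dimension 2 with simplices:

  0-simplices (6): [v_0], [v_1], [v_2], [v_3], [v_4], [v_5]
  1-simplices (12): [v_0,v_1], [v_0,v_2], [v_0,v_4], [v_0,v_5], [v_1,v_3], [v_1,v_4], [v_1,v_5], [v_2,v_3], [v_2,v_4], [v_2,v_5], [v_3,v_4], [v_3,v_5]
  2-simplices (8): [v_0,v_1,v_4], [v_0,v_1,v_5], [v_0,v_2,v_4], [v_0,v_2,v_5], [v_1,v_3,v_4], [v_1,v_3,v_5], [v_2,v_3,v_4], [v_2,v_3,v_5]

giving chain groups C_0 ≅ Z^6, C_1 ≅ Z^12, C_2 ≅ Z^8.

The boundary map ∂_1: C_1 → C_0 sends each edge [p,q] (with p < q) to q − p. For instance
  ∂[v_0,v_1] = [v_1] − [v_0].
As a 6×12 matrix over Z this has rank 5, with invariant factors (1,1,1,1,1).

The boundary map ∂_2: C_2 → C_1 maps a triangle to the signed sum of its edges. For instance
  ∂[v_0,v_1,v_5] = [v_1,v_5] − [v_0,v_5] + [v_0,v_1],
  ∂[v_2,v_3,v_5] = [v_3,v_5] − [v_2,v_5] + [v_2,v_3].
This gives a 12×8 integer matrix of rank 7; reducing to Smith normal form yields diagonal entries (1,1,1,1,1,1,1).

Reading off H_k = ker ∂_k / im ∂_{k+1}:

  H_0: rank C_0 − rank ∂_1 = 6 − 5 = 1, and the invariant factors of ∂_1 are all 1, so H_0 = Z.
  H_1: rank ker ∂_1 − rank ∂_2 = (12 − 5) − 7 = 0, and the invariant factors of ∂_2 are all 1, so H_1 = 0.
  H_2: rank ker ∂_2 − rank ∂_3 = (8 − 7) − 0 = 1, and there is no ∂_3, so H_2 = Z.

Hence the Betti numbers are b_0 = 1, b_1 = 0, b_2 = 1.

b_0 = 1, b_1 = 0, b_2 = 1.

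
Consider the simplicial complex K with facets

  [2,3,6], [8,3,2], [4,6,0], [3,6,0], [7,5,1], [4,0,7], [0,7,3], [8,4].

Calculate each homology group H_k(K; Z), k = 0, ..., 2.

H_0 = Z,  H_1 = Z,  H_2 = 0.

Fix the vertex order 0 < 1 < 2 < 3 < 4 < 5 < 6 < 7 < 8 and write every simplex with vertices in increasing order. Then dim K = 2 and the simplices of K are:

  0-simplices (9): [0], [1], [2], [3], [4], [5], [6], [7], [8]
  1-simplices (16): [0,3], [0,4], [0,6], [0,7], [1,5], [1,7], [2,3], [2,6], [2,8], [3,6], [3,7], [3,8], [4,6], [4,7], [4,8], [5,7]
  2-simplices (7): [0,3,6], [0,3,7], [0,4,6], [0,4,7], [1,5,7], [2,3,6], [2,3,8]

giving chain groups C_0 ≅ Z^9, C_1 ≅ Z^16, C_2 ≅ Z^7.

∂_1: C_1 → C_0 maps an edge to its endpoints' difference, ∂[p,q] = q − p. For instance
  ∂[5,7] = [7] − [5].
This gives a 9×16 integer matrix of rank 8; reducing to Smith normal form yields diagonal entries (1,1,1,1,1,1,1,1).

The boundary map ∂_2: C_2 → C_1 sends each 2-simplex [p,q,r] to [q,r] − [p,r] + [p,q]. For instance
  ∂[2,3,6] = [3,6] − [2,6] + [2,3],
  ∂[0,4,6] = [4,6] − [0,6] + [0,4].
This gives a 16×7 integer matrix of rank 7; reducing to Smith normal form yields diagonal entries (1,1,1,1,1,1,1).

Now H_k = ker ∂_k / im ∂_{k+1}, so:

  H_0: rank C_0 − rank ∂_1 = 9 − 8 = 1, and the invariant factors of ∂_1 are all 1, so H_0 = Z.
  H_1: rank ker ∂_1 − rank ∂_2 = (16 − 8) − 7 = 1, and the invariant factors of ∂_2 are all 1, so H_1 = Z.
  H_2: rank ker ∂_2 − rank ∂_3 = (7 − 7) − 0 = 0, and there is no ∂_3, so H_2 = 0.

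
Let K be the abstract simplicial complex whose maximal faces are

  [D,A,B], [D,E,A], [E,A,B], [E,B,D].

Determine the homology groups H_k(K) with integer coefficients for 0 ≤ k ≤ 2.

H_0 = Z,  H_1 = 0,  H_2 = Z.

We work with the vertex ordering A < B < D < E. The simplices of K, each written with vertices in increasing order, are:

  0-simplices (4): A, B, D, E
  1-simplices (6): AB, AD, AE, BD, BE, DE
  2-simplices (4): ABD, ABE, ADE, BDE

Hence C_0 ≅ Z^4, C_1 ≅ Z^6, C_2 ≅ Z^4.

Boundary ∂_1: C_1 → C_0 is given by ∂[p,q] = [q] − [p]. For instance
  ∂AB = B − A.
As a 4×6 matrix over Z this has rank 3, with invariant factors (1,1,1).

Boundary ∂_2: C_2 → C_1 sends each 2-simplex [p,q,r] to [q,r] − [p,r] + [p,q]. For instance
  ∂ABE = BE − AE + AB,
  ∂ABD = BD − AD + AB.
As a 6×4 matrix over Z this has rank 3, with invariant factors (1,1,1).

From H_k ≅ ker(∂_k) / im(∂_{k+1}) we obtain:

  H_0: rank C_0 − rank ∂_1 = 4 − 3 = 1, and the invariant factors of ∂_1 are all 1, so H_0 = Z.
  H_1: rank ker ∂_1 − rank ∂_2 = (6 − 3) − 3 = 0, and the invariant factors of ∂_2 are all 1, so H_1 = 0.
  H_2: rank ker ∂_2 − rank ∂_3 = (4 − 3) − 0 = 1, and there is no ∂_3, so H_2 = Z.

As a check, the Euler characteristic is 4 − 6 + 4 = 2, which agrees with 1 − 0 + 1 = 2.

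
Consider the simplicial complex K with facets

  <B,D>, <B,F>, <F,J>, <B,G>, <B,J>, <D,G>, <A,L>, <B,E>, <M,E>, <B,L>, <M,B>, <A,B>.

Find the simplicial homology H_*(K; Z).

H_0 = Z,  H_1 = Z^4.

We work with the vertex ordering A < B < D < E < F < G < J < L < M. The simplices of K, each written with vertices in increasing order, are:

  0-simplices (9): A, B, D, E, F, G, J, L, M
  1-simplices (12): AB, AL, BD, BE, BF, BG, BJ, BL, BM, DG, EM, FJ

Hence C_0 ≅ Z^9, C_1 ≅ Z^12.

The boundary map ∂_1: C_1 → C_0 sends each edge [p,q] (with p < q) to q − p.
The 9×12 boundary matrix has rank 8 and Smith normal form diag(1,1,1,1,1,1,1,1).

From H_k ≅ ker(∂_k) / im(∂_{k+1}) we obtain:

  H_0: rank C_0 − rank ∂_1 = 9 − 8 = 1, and the invariant factors of ∂_1 are all 1, so H_0 = Z.
  H_1: rank ker ∂_1 − rank ∂_2 = (12 − 8) − 0 = 4, and there is no ∂_2, so H_1 = Z^4.

As a check, the Euler characteristic is 9 − 12 = -3, which agrees with 1 − 4 = -3.
(K is a triangulation of a wedge of 4 circles.)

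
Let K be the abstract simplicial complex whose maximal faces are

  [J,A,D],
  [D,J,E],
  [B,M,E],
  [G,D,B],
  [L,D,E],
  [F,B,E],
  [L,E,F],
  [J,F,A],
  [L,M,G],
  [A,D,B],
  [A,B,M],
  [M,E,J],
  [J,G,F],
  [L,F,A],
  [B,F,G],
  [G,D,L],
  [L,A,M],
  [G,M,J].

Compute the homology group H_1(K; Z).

H_1 = Z^2.

Fix the vertex order A < B < D < E < F < G < J < L < M and write every simplex with vertices in increasing order. Then dim K = 2 and the simplices of K are:

  0-simplices (9): A, B, D, E, F, G, J, L, M
  1-simplices (27): AB, AD, AF, AJ, AL, AM, BD, BE, BF, BG, BM, DE, DG, DJ, DL, EF, EJ, EL, EM, FG, FJ, FL, GJ, GL, GM, JM, LM
  2-simplices (18): ABD, ABM, ADJ, AFJ, AFL, ALM, BDG, BEF, BEM, BFG, DEJ, DEL, DGL, EFL, EJM, FGJ, GJM, GLM

so the chain groups are C_0 ≅ Z^9, C_1 ≅ Z^27, C_2 ≅ Z^18.

∂_1: C_1 → C_0 maps an edge to its endpoints' difference, ∂[p,q] = q − p.
This gives a 9×27 integer matrix of rank 8; reducing to Smith normal form yields diagonal entries (1,1,1,1,1,1,1,1).

∂_2: C_2 → C_1 acts by ∂[p,q,r] = [q,r] − [p,r] + [p,q]. For instance
  ∂GLM = LM − GM + GL,
  ∂DEL = EL − DL + DE.
This gives a 27×18 integer matrix of rank 17; reducing to Smith normal form yields diagonal entries (1,1,1,1,1,1,1,1,1,1,1,1,1,1,1,1,1).

Now H_k = ker ∂_k / im ∂_{k+1}, so:

  H_1: rank ker ∂_1 − rank ∂_2 = (27 − 8) − 17 = 2, and the invariant factors of ∂_2 are all 1, so H_1 = Z^2.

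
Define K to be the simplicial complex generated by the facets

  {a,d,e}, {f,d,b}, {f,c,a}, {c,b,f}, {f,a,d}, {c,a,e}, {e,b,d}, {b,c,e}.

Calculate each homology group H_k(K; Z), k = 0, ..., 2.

H_0 = Z,  H_1 = 0,  H_2 = Z.

K has 6 vertices, 12 edges, 8 triangles.
rank ∂_0 = 0, rank ∂_1 = 5 ⇒ b_0 = 6 − 0 − 5 = 1; all invariant factors of ∂_1 are 1 so no torsion. So H_0 ≅ Z.
rank ∂_1 = 5, rank ∂_2 = 7 ⇒ b_1 = 12 − 5 − 7 = 0; all invariant factors of ∂_2 are 1 so no torsion. So H_1 ≅ 0.
rank ∂_2 = 7, rank ∂_3 = 0 ⇒ b_2 = 8 − 7 − 0 = 1. So H_2 ≅ Z.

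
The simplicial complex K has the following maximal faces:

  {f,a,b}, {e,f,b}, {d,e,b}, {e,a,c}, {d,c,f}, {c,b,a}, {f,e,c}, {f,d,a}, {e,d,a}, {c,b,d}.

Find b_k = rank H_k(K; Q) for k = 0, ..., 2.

We work with the vertex ordering a < b < c < d < e < f. The simplices of K, each written with vertices in increasing order, are:

  0-simplices (6): a, b, c, d, e, f
  1-simplices (15): ab, ac, ad, ae, af, bc, bd, be, bf, cd, ce, cf, de, df, ef
  2-simplices (10): abc, abf, ace, ade, adf, bcd, bde, bef, cdf, cef

Hence C_0 ≅ Z^6, C_1 ≅ Z^15, C_2 ≅ Z^10.

Boundary ∂_1: C_1 → C_0 maps an edge to its endpoints' difference, ∂[p,q] = q − p. For instance
  ∂ce = e − c.
The 6×15 boundary matrix has rank 5 and Smith normal form diag(1,1,1,1,1).

Boundary ∂_2: C_2 → C_1 maps a triangle to the signed sum of its edges. For instance
  ∂bcd = cd − bd + bc,
  ∂ace = ce − ae + ac.
The 15×10 boundary matrix has rank 10 and Smith normal form diag(1,1,1,1,1,1,1,1,1,2).

Reading off H_k = ker ∂_k / im ∂_{k+1}:

  H_0: rank C_0 − rank ∂_1 = 6 − 5 = 1, and the invariant factors of ∂_1 are all 1, so H_0 ≅ Z.
  H_1: rank ker ∂_1 − rank ∂_2 = (15 − 5) − 10 = 0, and ∂_2 has invariant factor 2 > 1, so H_1 ≅ Z/2.
  H_2: rank ker ∂_2 − rank ∂_3 = (10 − 10) − 0 = 0, and there is no ∂_3, so H_2 ≅ 0.

As a check, the Euler characteristic is 6 − 15 + 10 = 1, which agrees with 1 − 0 + 0 = 1.

Hence the Betti numbers are b_0 = 1, b_1 = 0, b_2 = 0.

b_0 = 1, b_1 = 0, b_2 = 0.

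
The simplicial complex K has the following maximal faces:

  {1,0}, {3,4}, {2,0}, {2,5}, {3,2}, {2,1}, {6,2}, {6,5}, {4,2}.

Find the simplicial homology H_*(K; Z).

H_0 = Z,  H_1 = Z^3.

Order the vertices as 0 < 1 < 2 < 3 < 4 < 5 < 6. Listing each simplex with vertices in this order, K has dimension 1 with simplices:

  0-simplices (7): [0], [1], [2], [3], [4], [5], [6]
  1-simplices (9): [0,1], [0,2], [1,2], [2,3], [2,4], [2,5], [2,6], [3,4], [5,6]

giving chain groups C_0 ≅ Z^7, C_1 ≅ Z^9.

Boundary ∂_1: C_1 → C_0 is given by ∂[p,q] = [q] − [p]. For instance
  ∂[2,3] = [3] − [2].
As a 7×9 matrix over Z this has rank 6, with invariant factors (1,1,1,1,1,1).

Computing H_k = (kernel of ∂_k) / (image of ∂_{k+1}):

  H_0: rank C_0 − rank ∂_1 = 7 − 6 = 1, and the invariant factors of ∂_1 are all 1, so H_0 ≅ Z.
  H_1: rank ker ∂_1 − rank ∂_2 = (9 − 6) − 0 = 3, and there is no ∂_2, so H_1 ≅ Z^3.

(K is a triangulation of a wedge of 3 circles.)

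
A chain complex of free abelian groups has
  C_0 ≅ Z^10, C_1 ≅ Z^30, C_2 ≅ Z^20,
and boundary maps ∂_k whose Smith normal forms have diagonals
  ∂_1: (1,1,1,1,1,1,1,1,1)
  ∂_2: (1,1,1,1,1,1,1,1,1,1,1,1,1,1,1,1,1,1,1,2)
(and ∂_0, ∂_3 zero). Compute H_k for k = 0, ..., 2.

H_0: b_0 = 10 − 0 − 9 = 1; torsion from ∂_1 factors > 1: none. So H_0 = Z.
H_1: b_1 = 30 − 9 − 20 = 1; torsion from ∂_2 factors > 1: [2]. So H_1 = Z ⊕ Z/2Z.
H_2: b_2 = 20 − 20 − 0 = 0; torsion from ∂_3 factors > 1: none. So H_2 = 0.

H_0 = Z,  H_1 = Z ⊕ Z/2Z,  H_2 = 0.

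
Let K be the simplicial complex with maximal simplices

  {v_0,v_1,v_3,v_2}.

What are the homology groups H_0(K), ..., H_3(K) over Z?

We work with the vertex ordering v_0 < v_1 < v_2 < v_3. The simplices of K, each written with vertices in increasing order, are:

  0-simplices (4): [v_0], [v_1], [v_2], [v_3]
  1-simplices (6): [v_0,v_1], [v_0,v_2], [v_0,v_3], [v_1,v_2], [v_1,v_3], [v_2,v_3]
  2-simplices (4): [v_0,v_1,v_2], [v_0,v_1,v_3], [v_0,v_2,v_3], [v_1,v_2,v_3]
  3-simplices (1): [v_0,v_1,v_2,v_3]

Hence C_0 ≅ Z^4, C_1 ≅ Z^6, C_2 ≅ Z^4, C_3 ≅ Z^1.

The boundary map ∂_1: C_1 → C_0 sends each edge [p,q] (with p < q) to q − p. For instance
  ∂[v_0,v_3] = [v_3] − [v_0].
This gives a 4×6 integer matrix of rank 3; reducing to Smith normal form yields diagonal entries (1,1,1).

Boundary ∂_2: C_2 → C_1 maps a triangle to the signed sum of its edges. For instance
  ∂[v_0,v_2,v_3] = [v_2,v_3] − [v_0,v_3] + [v_0,v_2],
  ∂[v_0,v_1,v_3] = [v_1,v_3] − [v_0,v_3] + [v_0,v_1].
The resulting 6×4 matrix has rank 3, and its Smith normal form has invariant factors (1,1,1).

∂_3: C_3 → C_2 sends each 3-simplex σ to the alternating sum Σ_i (−1)^i (σ with its i-th vertex removed). For instance
  ∂[v_0,v_1,v_2,v_3] = [v_1,v_2,v_3] − [v_0,v_2,v_3] + [v_0,v_1,v_3] − [v_0,v_1,v_2].
This gives a 4×1 integer matrix of rank 1; reducing to Smith normal form yields diagonal entries (1).

Now H_k = ker ∂_k / im ∂_{k+1}, so:

  H_0: rank C_0 − rank ∂_1 = 4 − 3 = 1, and the invariant factors of ∂_1 are all 1, so H_0 = Z.
  H_1: rank ker ∂_1 − rank ∂_2 = (6 − 3) − 3 = 0, and the invariant factors of ∂_2 are all 1, so H_1 = 0.
  H_2: rank ker ∂_2 − rank ∂_3 = (4 − 3) − 1 = 0, and the invariant factors of ∂_3 are all 1, so H_2 = 0.
  H_3: rank ker ∂_3 − rank ∂_4 = (1 − 1) − 0 = 0, and there is no ∂_4, so H_3 = 0.

(K is a triangulation of the 3-simplex.)

H_0 = Z,  H_1 = 0,  H_2 = 0,  H_3 = 0.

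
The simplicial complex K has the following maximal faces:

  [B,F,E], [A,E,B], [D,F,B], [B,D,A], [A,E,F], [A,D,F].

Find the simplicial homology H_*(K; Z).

H_0 ≅ Z,  H_1 = 0,  H_2 ≅ Z.

We work with the vertex ordering A < B < D < E < F. The simplices of K, each written with vertices in increasing order, are:

  0-simplices (5): A, B, D, E, F
  1-simplices (9): AB, AD, AE, AF, BD, BE, BF, DF, EF
  2-simplices (6): ABD, ABE, ADF, AEF, BDF, BEF

Hence C_0 ≅ Z^5, C_1 ≅ Z^9, C_2 ≅ Z^6.

Boundary ∂_1: C_1 → C_0 maps an edge to its endpoints' difference, ∂[p,q] = q − p. For instance
  ∂AB = B − A.
The 5×9 boundary matrix has rank 4 and Smith normal form diag(1,1,1,1).

The boundary map ∂_2: C_2 → C_1 acts by ∂[p,q,r] = [q,r] − [p,r] + [p,q]. For instance
  ∂ABD = BD − AD + AB,
  ∂BDF = DF − BF + BD.
As a 9×6 matrix over Z this has rank 5, with invariant factors (1,1,1,1,1).

From H_k ≅ ker(∂_k) / im(∂_{k+1}) we obtain:

  H_0: rank C_0 − rank ∂_1 = 5 − 4 = 1, and the invariant factors of ∂_1 are all 1, so H_0 = Z.
  H_1: rank ker ∂_1 − rank ∂_2 = (9 − 4) − 5 = 0, and the invariant factors of ∂_2 are all 1, so H_1 = 0.
  H_2: rank ker ∂_2 − rank ∂_3 = (6 − 5) − 0 = 1, and there is no ∂_3, so H_2 = Z.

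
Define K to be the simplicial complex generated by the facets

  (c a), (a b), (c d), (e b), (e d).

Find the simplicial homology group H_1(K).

K has 5 vertices, 5 edges.
rank ∂_1 = 4, rank ∂_2 = 0 ⇒ b_1 = 5 − 4 − 0 = 1. So H_1 = Z.

H_1 ≅ Z.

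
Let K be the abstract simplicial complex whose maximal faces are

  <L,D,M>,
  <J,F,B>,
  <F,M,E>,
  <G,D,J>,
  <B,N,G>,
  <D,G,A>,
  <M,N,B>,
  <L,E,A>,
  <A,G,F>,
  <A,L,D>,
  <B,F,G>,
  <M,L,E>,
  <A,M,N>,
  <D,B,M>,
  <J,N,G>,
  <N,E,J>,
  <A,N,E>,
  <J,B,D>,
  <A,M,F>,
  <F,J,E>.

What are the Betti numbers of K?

Fix the vertex order A < B < D < E < F < G < J < L < M < N and write every simplex with vertices in increasing order. Then dim K = 2 and the simplices of K are:

  0-simplices (10): A, B, D, E, F, G, J, L, M, N
  1-simplices (30): AD, AE, AF, AG, AL, AM, AN, BD, BF, BG, BJ, BM, BN, DG, DJ, DL, DM, EF, EJ, EL, EM, EN, FG, FJ, FM, GJ, GN, JN, LM, MN
  2-simplices (20): ADG, ADL, AEL, AEN, AFG, AFM, AMN, BDJ, BDM, BFG, BFJ, BGN, BMN, DGJ, DLM, EFJ, EFM, EJN, ELM, GJN

giving chain groups C_0 ≅ Z^10, C_1 ≅ Z^30, C_2 ≅ Z^20.

The boundary map ∂_1: C_1 → C_0 maps an edge to its endpoints' difference, ∂[p,q] = q − p. For instance
  ∂JN = N − J.
This gives a 10×30 integer matrix of rank 9; reducing to Smith normal form yields diagonal entries (1,1,1,1,1,1,1,1,1).

∂_2: C_2 → C_1 maps a triangle to the signed sum of its edges. For instance
  ∂DGJ = GJ − DJ + DG,
  ∂BFG = FG − BG + BF.
As a 30×20 matrix over Z this has rank 20, with invariant factors (1,1,1,1,1,1,1,1,1,1,1,1,1,1,1,1,1,1,1,2).

From H_k ≅ ker(∂_k) / im(∂_{k+1}) we obtain:

  H_0: rank C_0 − rank ∂_1 = 10 − 9 = 1, and the invariant factors of ∂_1 are all 1, so H_0 ≅ Z.
  H_1: rank ker ∂_1 − rank ∂_2 = (30 − 9) − 20 = 1, and ∂_2 has invariant factor 2 > 1, so H_1 ≅ Z ⊕ Z/2.
  H_2: rank ker ∂_2 − rank ∂_3 = (20 − 20) − 0 = 0, and there is no ∂_3, so H_2 ≅ 0.

Hence the Betti numbers are b_0 = 1, b_1 = 1, b_2 = 0.

b_0 = 1, b_1 = 1, b_2 = 0.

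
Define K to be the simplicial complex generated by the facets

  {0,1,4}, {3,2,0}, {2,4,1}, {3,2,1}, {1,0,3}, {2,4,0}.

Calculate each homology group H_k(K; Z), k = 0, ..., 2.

H_0 ≅ Z,  H_1 = 0,  H_2 ≅ Z.

Take the total order 0 < 1 < 2 < 3 < 4 on the vertex set. Then K (dimension 2) consists of the simplices:

  0-simplices (5): [0], [1], [2], [3], [4]
  1-simplices (9): [0,1], [0,2], [0,3], [0,4], [1,2], [1,3], [1,4], [2,3], [2,4]
  2-simplices (6): [0,1,3], [0,1,4], [0,2,3], [0,2,4], [1,2,3], [1,2,4]

so the chain groups are C_0 ≅ Z^5, C_1 ≅ Z^9, C_2 ≅ Z^6.

∂_1: C_1 → C_0 sends each edge [p,q] (with p < q) to q − p. For instance
  ∂[0,1] = [1] − [0].
The resulting 5×9 matrix has rank 4, and its Smith normal form has invariant factors (1,1,1,1).

The boundary map ∂_2: C_2 → C_1 acts by ∂[p,q,r] = [q,r] − [p,r] + [p,q]. For instance
  ∂[0,1,4] = [1,4] − [0,4] + [0,1],
  ∂[0,1,3] = [1,3] − [0,3] + [0,1].
The 9×6 boundary matrix has rank 5 and Smith normal form diag(1,1,1,1,1).

From H_k ≅ ker(∂_k) / im(∂_{k+1}) we obtain:

  H_0: rank C_0 − rank ∂_1 = 5 − 4 = 1, and the invariant factors of ∂_1 are all 1, so H_0 = Z.
  H_1: rank ker ∂_1 − rank ∂_2 = (9 − 4) − 5 = 0, and the invariant factors of ∂_2 are all 1, so H_1 = 0.
  H_2: rank ker ∂_2 − rank ∂_3 = (6 − 5) − 0 = 1, and there is no ∂_3, so H_2 = Z.

As a check, the Euler characteristic is 5 − 9 + 6 = 2, which agrees with 1 − 0 + 1 = 2.
(K is a triangulation of the 2-sphere S^2.)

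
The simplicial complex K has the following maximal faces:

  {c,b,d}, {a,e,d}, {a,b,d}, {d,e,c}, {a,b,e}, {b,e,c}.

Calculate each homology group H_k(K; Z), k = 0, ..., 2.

Order the vertices as a < b < c < d < e. Listing each simplex with vertices in this order, K has dimension 2 with simplices:

  0-simplices (5): a, b, c, d, e
  1-simplices (9): ab, ad, ae, bc, bd, be, cd, ce, de
  2-simplices (6): abd, abe, ade, bcd, bce, cde

Hence C_0 ≅ Z^5, C_1 ≅ Z^9, C_2 ≅ Z^6.

∂_1: C_1 → C_0 maps an edge to its endpoints' difference, ∂[p,q] = q − p.
This gives a 5×9 integer matrix of rank 4; reducing to Smith normal form yields diagonal entries (1,1,1,1).

Boundary ∂_2: C_2 → C_1 sends each 2-simplex [p,q,r] to [q,r] − [p,r] + [p,q]. For instance
  ∂abe = be − ae + ab,
  ∂ade = de − ae + ad.
This gives a 9×6 integer matrix of rank 5; reducing to Smith normal form yields diagonal entries (1,1,1,1,1).

Reading off H_k = ker ∂_k / im ∂_{k+1}:

  H_0: rank C_0 − rank ∂_1 = 5 − 4 = 1, and the invariant factors of ∂_1 are all 1, so H_0 = Z.
  H_1: rank ker ∂_1 − rank ∂_2 = (9 − 4) − 5 = 0, and the invariant factors of ∂_2 are all 1, so H_1 = 0.
  H_2: rank ker ∂_2 − rank ∂_3 = (6 − 5) − 0 = 1, and there is no ∂_3, so H_2 = Z.

As a check, the Euler characteristic is 5 − 9 + 6 = 2, which agrees with 1 − 0 + 1 = 2.
(K is a triangulation of the 2-sphere S^2.)

H_0 = Z,  H_1 = 0,  H_2 = Z.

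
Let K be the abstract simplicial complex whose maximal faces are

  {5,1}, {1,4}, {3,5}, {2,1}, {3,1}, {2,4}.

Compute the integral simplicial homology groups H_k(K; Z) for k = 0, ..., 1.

H_0 ≅ Z,  H_1 ≅ Z^2.

Fix the vertex order 1 < 2 < 3 < 4 < 5 and write every simplex with vertices in increasing order. Then dim K = 1 and the simplices of K are:

  0-simplices (5): [1], [2], [3], [4], [5]
  1-simplices (6): [1,2], [1,3], [1,4], [1,5], [2,4], [3,5]

giving chain groups C_0 ≅ Z^5, C_1 ≅ Z^6.

The boundary map ∂_1: C_1 → C_0 maps an edge to its endpoints' difference, ∂[p,q] = q − p. For instance
  ∂[1,2] = [2] − [1].
This gives a 5×6 integer matrix of rank 4; reducing to Smith normal form yields diagonal entries (1,1,1,1).

Reading off H_k = ker ∂_k / im ∂_{k+1}:

  H_0: rank C_0 − rank ∂_1 = 5 − 4 = 1, and the invariant factors of ∂_1 are all 1, so H_0 = Z.
  H_1: rank ker ∂_1 − rank ∂_2 = (6 − 4) − 0 = 2, and there is no ∂_2, so H_1 = Z^2.

(K is a triangulation of a wedge of 2 circles.)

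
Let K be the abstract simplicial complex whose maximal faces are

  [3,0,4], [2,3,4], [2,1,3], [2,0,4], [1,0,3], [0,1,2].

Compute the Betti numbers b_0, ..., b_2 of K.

Take the total order 0 < 1 < 2 < 3 < 4 on the vertex set. Then K (dimension 2) consists of the simplices:

  0-simplices (5): [0], [1], [2], [3], [4]
  1-simplices (9): [0,1], [0,2], [0,3], [0,4], [1,2], [1,3], [2,3], [2,4], [3,4]
  2-simplices (6): [0,1,2], [0,1,3], [0,2,4], [0,3,4], [1,2,3], [2,3,4]

so the chain groups are C_0 ≅ Z^5, C_1 ≅ Z^9, C_2 ≅ Z^6.

∂_1: C_1 → C_0 maps an edge to its endpoints' difference, ∂[p,q] = q − p. For instance
  ∂[0,1] = [1] − [0].
This gives a 5×9 integer matrix of rank 4; reducing to Smith normal form yields diagonal entries (1,1,1,1).

∂_2: C_2 → C_1 maps a triangle to the signed sum of its edges. For instance
  ∂[1,2,3] = [2,3] − [1,3] + [1,2],
  ∂[0,1,3] = [1,3] − [0,3] + [0,1].
The resulting 9×6 matrix has rank 5, and its Smith normal form has invariant factors (1,1,1,1,1).

Reading off H_k = ker ∂_k / im ∂_{k+1}:

  H_0: rank C_0 − rank ∂_1 = 5 − 4 = 1, and the invariant factors of ∂_1 are all 1, so H_0 ≅ Z.
  H_1: rank ker ∂_1 − rank ∂_2 = (9 − 4) − 5 = 0, and the invariant factors of ∂_2 are all 1, so H_1 ≅ 0.
  H_2: rank ker ∂_2 − rank ∂_3 = (6 − 5) − 0 = 1, and there is no ∂_3, so H_2 ≅ Z.

As a check, the Euler characteristic is 5 − 9 + 6 = 2, which agrees with 1 − 0 + 1 = 2.
(K is a triangulation of the 2-sphere S^2.)

Hence the Betti numbers are b_0 = 1, b_1 = 0, b_2 = 1.

b_0 = 1, b_1 = 0, b_2 = 1.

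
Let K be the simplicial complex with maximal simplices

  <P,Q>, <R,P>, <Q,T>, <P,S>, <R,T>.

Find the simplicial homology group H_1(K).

H_1 ≅ Z.

Fix the vertex order P < Q < R < S < T and write every simplex with vertices in increasing order. Then dim K = 1 and the simplices of K are:

  0-simplices (5): P, Q, R, S, T
  1-simplices (5): PQ, PR, PS, QT, RT

giving chain groups C_0 ≅ Z^5, C_1 ≅ Z^5.

∂_1: C_1 → C_0 is given by ∂[p,q] = [q] − [p].
As a 5×5 matrix over Z this has rank 4, with invariant factors (1,1,1,1).

Reading off H_k = ker ∂_k / im ∂_{k+1}:

  H_1: rank ker ∂_1 − rank ∂_2 = (5 − 4) − 0 = 1, and there is no ∂_2, so H_1 = Z.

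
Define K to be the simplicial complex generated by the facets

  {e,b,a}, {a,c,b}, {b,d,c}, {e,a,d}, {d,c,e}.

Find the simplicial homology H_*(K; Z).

H_0 ≅ Z,  H_1 ≅ Z,  H_2 = 0.

Take the total order a < b < c < d < e on the vertex set. Then K (dimension 2) consists of the simplices:

  0-simplices (5): a, b, c, d, e
  1-simplices (10): ab, ac, ad, ae, bc, bd, be, cd, ce, de
  2-simplices (5): abc, abe, ade, bcd, cde

giving chain groups C_0 ≅ Z^5, C_1 ≅ Z^10, C_2 ≅ Z^5.

The boundary map ∂_1: C_1 → C_0 is given by ∂[p,q] = [q] − [p]. For instance
  ∂ac = c − a.
The resulting 5×10 matrix has rank 4, and its Smith normal form has invariant factors (1,1,1,1).

Boundary ∂_2: C_2 → C_1 maps a triangle to the signed sum of its edges. For instance
  ∂ade = de − ae + ad,
  ∂cde = de − ce + cd.
This gives a 10×5 integer matrix of rank 5; reducing to Smith normal form yields diagonal entries (1,1,1,1,1).

From H_k ≅ ker(∂_k) / im(∂_{k+1}) we obtain:

  H_0: rank C_0 − rank ∂_1 = 5 − 4 = 1, and the invariant factors of ∂_1 are all 1, so H_0 ≅ Z.
  H_1: rank ker ∂_1 − rank ∂_2 = (10 − 4) − 5 = 1, and the invariant factors of ∂_2 are all 1, so H_1 ≅ Z.
  H_2: rank ker ∂_2 − rank ∂_3 = (5 − 5) − 0 = 0, and there is no ∂_3, so H_2 ≅ 0.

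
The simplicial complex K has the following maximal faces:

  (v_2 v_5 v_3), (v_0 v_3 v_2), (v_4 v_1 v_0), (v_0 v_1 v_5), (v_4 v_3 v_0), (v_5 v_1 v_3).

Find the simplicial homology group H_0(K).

Take the total order v_0 < v_1 < v_2 < v_3 < v_4 < v_5 on the vertex set. Then K (dimension 2) consists of the simplices:

  0-simplices (6): [v_0], [v_1], [v_2], [v_3], [v_4], [v_5]
  1-simplices (12): [v_0,v_1], [v_0,v_2], [v_0,v_3], [v_0,v_4], [v_0,v_5], [v_1,v_3], [v_1,v_4], [v_1,v_5], [v_2,v_3], [v_2,v_5], [v_3,v_4], [v_3,v_5]
  2-simplices (6): [v_0,v_1,v_4], [v_0,v_1,v_5], [v_0,v_2,v_3], [v_0,v_3,v_4], [v_1,v_3,v_5], [v_2,v_3,v_5]

so the chain groups are C_0 ≅ Z^6, C_1 ≅ Z^12, C_2 ≅ Z^6.

The boundary map ∂_1: C_1 → C_0 maps an edge to its endpoints' difference, ∂[p,q] = q − p. For instance
  ∂[v_0,v_1] = [v_1] − [v_0].
As a 6×12 matrix over Z this has rank 5, with invariant factors (1,1,1,1,1).

Boundary ∂_2: C_2 → C_1 maps a triangle to the signed sum of its edges. For instance
  ∂[v_2,v_3,v_5] = [v_3,v_5] − [v_2,v_5] + [v_2,v_3],
  ∂[v_0,v_2,v_3] = [v_2,v_3] − [v_0,v_3] + [v_0,v_2].
The 12×6 boundary matrix has rank 6 and Smith normal form diag(1,1,1,1,1,1).

Now H_k = ker ∂_k / im ∂_{k+1}, so:

  H_0: rank C_0 − rank ∂_1 = 6 − 5 = 1, and the invariant factors of ∂_1 are all 1, so H_0 ≅ Z.

H_0 = Z.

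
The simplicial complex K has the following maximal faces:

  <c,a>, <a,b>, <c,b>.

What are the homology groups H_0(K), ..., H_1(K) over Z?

Order the vertices as a < b < c. Listing each simplex with vertices in this order, K has dimension 1 with simplices:

  0-simplices (3): a, b, c
  1-simplices (3): ab, ac, bc

giving chain groups C_0 ≅ Z^3, C_1 ≅ Z^3.

∂_1: C_1 → C_0 sends each edge [p,q] (with p < q) to q − p. For instance
  ∂ab = b − a.
The 3×3 boundary matrix has rank 2 and Smith normal form diag(1,1).

Computing H_k = (kernel of ∂_k) / (image of ∂_{k+1}):

  H_0: rank C_0 − rank ∂_1 = 3 − 2 = 1, and the invariant factors of ∂_1 are all 1, so H_0 = Z.
  H_1: rank ker ∂_1 − rank ∂_2 = (3 − 2) − 0 = 1, and there is no ∂_2, so H_1 = Z.

As a check, the Euler characteristic is 3 − 3 = 0, which agrees with 1 − 1 = 0.
(K is a triangulation of the circle S^1.)

H_0 = Z,  H_1 = Z.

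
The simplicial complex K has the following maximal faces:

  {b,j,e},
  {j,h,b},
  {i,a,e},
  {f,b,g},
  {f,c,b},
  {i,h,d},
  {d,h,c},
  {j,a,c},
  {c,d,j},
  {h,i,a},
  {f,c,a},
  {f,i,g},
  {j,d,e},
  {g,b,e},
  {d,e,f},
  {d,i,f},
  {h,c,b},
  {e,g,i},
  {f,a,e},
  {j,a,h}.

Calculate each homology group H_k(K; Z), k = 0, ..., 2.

H_0 = Z,  H_1 = Z × Z/2,  H_2 = 0.

Take the total order a < b < c < d < e < f < g < h < i < j on the vertex set. Then K (dimension 2) consists of the simplices:

  0-simplices (10): a, b, c, d, e, f, g, h, i, j
  1-simplices (30): ac, ae, af, ah, ai, aj, bc, be, bf, bg, bh, bj, cd, cf, ch, cj, de, df, dh, di, dj, ef, eg, ei, ej, fg, fi, gi, hi, hj
  2-simplices (20): acf, acj, aef, aei, ahi, ahj, bcf, bch, beg, bej, bfg, bhj, cdh, cdj, def, dej, dfi, dhi, egi, fgi

Hence C_0 ≅ Z^10, C_1 ≅ Z^30, C_2 ≅ Z^20.

∂_1: C_1 → C_0 is given by ∂[p,q] = [q] − [p]. For instance
  ∂ei = i − e.
The 10×30 boundary matrix has rank 9 and Smith normal form diag(1,1,1,1,1,1,1,1,1).

∂_2: C_2 → C_1 maps a triangle to the signed sum of its edges. For instance
  ∂dhi = hi − di + dh,
  ∂ahi = hi − ai + ah.
This gives a 30×20 integer matrix of rank 20; reducing to Smith normal form yields diagonal entries (1,1,1,1,1,1,1,1,1,1,1,1,1,1,1,1,1,1,1,2).

Reading off H_k = ker ∂_k / im ∂_{k+1}:

  H_0: rank C_0 − rank ∂_1 = 10 − 9 = 1, and the invariant factors of ∂_1 are all 1, so H_0 ≅ Z.
  H_1: rank ker ∂_1 − rank ∂_2 = (30 − 9) − 20 = 1, and ∂_2 has invariant factor 2 > 1, so H_1 ≅ Z × Z/2.
  H_2: rank ker ∂_2 − rank ∂_3 = (20 − 20) − 0 = 0, and there is no ∂_3, so H_2 ≅ 0.

As a check, the Euler characteristic is 10 − 30 + 20 = 0, which agrees with 1 − 1 + 0 = 0.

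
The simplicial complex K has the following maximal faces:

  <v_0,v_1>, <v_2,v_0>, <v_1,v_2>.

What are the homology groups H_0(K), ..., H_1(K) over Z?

H_0 = Z,  H_1 = Z.

K has 3 vertices, 3 edges.
rank ∂_0 = 0, rank ∂_1 = 2 ⇒ b_0 = 3 − 0 − 2 = 1; all invariant factors of ∂_1 are 1 so no torsion. So H_0 = Z.
rank ∂_1 = 2, rank ∂_2 = 0 ⇒ b_1 = 3 − 2 − 0 = 1. So H_1 = Z.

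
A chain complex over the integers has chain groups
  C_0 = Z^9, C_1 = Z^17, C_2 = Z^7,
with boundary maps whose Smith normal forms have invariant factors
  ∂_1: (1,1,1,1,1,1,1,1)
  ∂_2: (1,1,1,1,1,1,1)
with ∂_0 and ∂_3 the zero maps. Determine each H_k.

H_0 ≅ Z,  H_1 ≅ Z^2,  H_2 = 0.

H_0: b_0 = 9 − 0 − 8 = 1; torsion from ∂_1 factors > 1: none. So H_0 ≅ Z.
H_1: b_1 = 17 − 8 − 7 = 2; torsion from ∂_2 factors > 1: none. So H_1 ≅ Z^2.
H_2: b_2 = 7 − 7 − 0 = 0; torsion from ∂_3 factors > 1: none. So H_2 ≅ 0.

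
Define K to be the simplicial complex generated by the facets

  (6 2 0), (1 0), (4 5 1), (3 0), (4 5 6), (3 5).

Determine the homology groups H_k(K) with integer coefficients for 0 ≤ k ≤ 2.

We work with the vertex ordering 0 < 1 < 2 < 3 < 4 < 5 < 6. The simplices of K, each written with vertices in increasing order, are:

  0-simplices (7): [0], [1], [2], [3], [4], [5], [6]
  1-simplices (11): [0,1], [0,2], [0,3], [0,6], [1,4], [1,5], [2,6], [3,5], [4,5], [4,6], [5,6]
  2-simplices (3): [0,2,6], [1,4,5], [4,5,6]

so the chain groups are C_0 ≅ Z^7, C_1 ≅ Z^11, C_2 ≅ Z^3.

Boundary ∂_1: C_1 → C_0 maps an edge to its endpoints' difference, ∂[p,q] = q − p. For instance
  ∂[0,6] = [6] − [0].
This gives a 7×11 integer matrix of rank 6; reducing to Smith normal form yields diagonal entries (1,1,1,1,1,1).

The boundary map ∂_2: C_2 → C_1 sends each 2-simplex [p,q,r] to [q,r] − [p,r] + [p,q]. For instance
  ∂[4,5,6] = [5,6] − [4,6] + [4,5],
  ∂[0,2,6] = [2,6] − [0,6] + [0,2].
The 11×3 boundary matrix has rank 3 and Smith normal form diag(1,1,1).

Now H_k = ker ∂_k / im ∂_{k+1}, so:

  H_0: rank C_0 − rank ∂_1 = 7 − 6 = 1, and the invariant factors of ∂_1 are all 1, so H_0 = Z.
  H_1: rank ker ∂_1 − rank ∂_2 = (11 − 6) − 3 = 2, and the invariant factors of ∂_2 are all 1, so H_1 = Z^2.
  H_2: rank ker ∂_2 − rank ∂_3 = (3 − 3) − 0 = 0, and there is no ∂_3, so H_2 = 0.

H_0 ≅ Z,  H_1 ≅ Z^2,  H_2 = 0.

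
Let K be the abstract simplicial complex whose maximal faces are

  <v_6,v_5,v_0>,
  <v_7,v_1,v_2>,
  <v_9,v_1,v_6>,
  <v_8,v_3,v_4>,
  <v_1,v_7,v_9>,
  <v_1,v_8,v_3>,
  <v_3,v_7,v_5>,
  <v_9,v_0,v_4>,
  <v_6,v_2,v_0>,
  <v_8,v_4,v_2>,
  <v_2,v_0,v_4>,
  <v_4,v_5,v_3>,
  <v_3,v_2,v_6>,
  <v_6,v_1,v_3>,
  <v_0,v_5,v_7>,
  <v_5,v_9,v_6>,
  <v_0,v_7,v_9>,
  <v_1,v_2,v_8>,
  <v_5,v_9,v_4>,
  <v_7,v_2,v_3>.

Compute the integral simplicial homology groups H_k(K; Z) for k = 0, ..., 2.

H_0 ≅ Z,  H_1 ≅ Z ⊕ Z/2,  H_2 = 0.

K has 10 vertices, 30 edges, 20 triangles.
rank ∂_0 = 0, rank ∂_1 = 9 ⇒ b_0 = 10 − 0 − 9 = 1; all invariant factors of ∂_1 are 1 so no torsion. So H_0 ≅ Z.
rank ∂_1 = 9, rank ∂_2 = 20 ⇒ b_1 = 30 − 9 − 20 = 1; ∂_2 has invariant factor(s) [2] giving torsion. So H_1 ≅ Z ⊕ Z/2.
rank ∂_2 = 20, rank ∂_3 = 0 ⇒ b_2 = 20 − 20 − 0 = 0. So H_2 ≅ 0.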